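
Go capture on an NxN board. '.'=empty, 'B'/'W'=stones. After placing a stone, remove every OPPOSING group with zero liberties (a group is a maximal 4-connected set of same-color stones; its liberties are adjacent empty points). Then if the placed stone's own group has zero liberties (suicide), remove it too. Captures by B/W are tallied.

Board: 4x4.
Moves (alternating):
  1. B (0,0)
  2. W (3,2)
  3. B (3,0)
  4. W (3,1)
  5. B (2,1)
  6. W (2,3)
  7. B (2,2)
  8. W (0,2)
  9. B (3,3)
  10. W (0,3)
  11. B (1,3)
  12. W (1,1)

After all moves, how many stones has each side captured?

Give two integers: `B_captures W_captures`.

Answer: 3 0

Derivation:
Move 1: B@(0,0) -> caps B=0 W=0
Move 2: W@(3,2) -> caps B=0 W=0
Move 3: B@(3,0) -> caps B=0 W=0
Move 4: W@(3,1) -> caps B=0 W=0
Move 5: B@(2,1) -> caps B=0 W=0
Move 6: W@(2,3) -> caps B=0 W=0
Move 7: B@(2,2) -> caps B=0 W=0
Move 8: W@(0,2) -> caps B=0 W=0
Move 9: B@(3,3) -> caps B=2 W=0
Move 10: W@(0,3) -> caps B=2 W=0
Move 11: B@(1,3) -> caps B=3 W=0
Move 12: W@(1,1) -> caps B=3 W=0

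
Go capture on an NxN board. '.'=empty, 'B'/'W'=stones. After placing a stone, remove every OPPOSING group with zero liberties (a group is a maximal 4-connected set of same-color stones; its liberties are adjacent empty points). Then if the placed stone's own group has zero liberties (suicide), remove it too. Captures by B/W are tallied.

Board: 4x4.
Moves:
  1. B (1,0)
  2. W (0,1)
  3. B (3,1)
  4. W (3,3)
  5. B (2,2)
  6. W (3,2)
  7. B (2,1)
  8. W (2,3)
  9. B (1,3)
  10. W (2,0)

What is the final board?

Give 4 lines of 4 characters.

Answer: .W..
B..B
WBB.
.B..

Derivation:
Move 1: B@(1,0) -> caps B=0 W=0
Move 2: W@(0,1) -> caps B=0 W=0
Move 3: B@(3,1) -> caps B=0 W=0
Move 4: W@(3,3) -> caps B=0 W=0
Move 5: B@(2,2) -> caps B=0 W=0
Move 6: W@(3,2) -> caps B=0 W=0
Move 7: B@(2,1) -> caps B=0 W=0
Move 8: W@(2,3) -> caps B=0 W=0
Move 9: B@(1,3) -> caps B=3 W=0
Move 10: W@(2,0) -> caps B=3 W=0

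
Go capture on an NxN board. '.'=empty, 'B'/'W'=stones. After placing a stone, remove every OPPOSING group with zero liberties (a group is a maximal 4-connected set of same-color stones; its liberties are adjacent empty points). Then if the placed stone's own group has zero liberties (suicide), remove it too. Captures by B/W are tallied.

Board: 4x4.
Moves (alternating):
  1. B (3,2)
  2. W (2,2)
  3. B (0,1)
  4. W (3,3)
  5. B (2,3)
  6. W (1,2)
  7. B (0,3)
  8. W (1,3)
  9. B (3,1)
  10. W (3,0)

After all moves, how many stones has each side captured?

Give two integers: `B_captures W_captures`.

Move 1: B@(3,2) -> caps B=0 W=0
Move 2: W@(2,2) -> caps B=0 W=0
Move 3: B@(0,1) -> caps B=0 W=0
Move 4: W@(3,3) -> caps B=0 W=0
Move 5: B@(2,3) -> caps B=1 W=0
Move 6: W@(1,2) -> caps B=1 W=0
Move 7: B@(0,3) -> caps B=1 W=0
Move 8: W@(1,3) -> caps B=1 W=0
Move 9: B@(3,1) -> caps B=1 W=0
Move 10: W@(3,0) -> caps B=1 W=0

Answer: 1 0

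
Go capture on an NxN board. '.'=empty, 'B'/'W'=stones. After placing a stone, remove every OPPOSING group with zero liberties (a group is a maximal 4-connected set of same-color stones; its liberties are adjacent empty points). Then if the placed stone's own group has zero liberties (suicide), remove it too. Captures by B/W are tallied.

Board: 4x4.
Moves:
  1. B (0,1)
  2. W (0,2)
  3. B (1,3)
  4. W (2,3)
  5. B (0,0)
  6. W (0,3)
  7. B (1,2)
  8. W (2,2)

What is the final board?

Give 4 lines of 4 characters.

Move 1: B@(0,1) -> caps B=0 W=0
Move 2: W@(0,2) -> caps B=0 W=0
Move 3: B@(1,3) -> caps B=0 W=0
Move 4: W@(2,3) -> caps B=0 W=0
Move 5: B@(0,0) -> caps B=0 W=0
Move 6: W@(0,3) -> caps B=0 W=0
Move 7: B@(1,2) -> caps B=2 W=0
Move 8: W@(2,2) -> caps B=2 W=0

Answer: BB..
..BB
..WW
....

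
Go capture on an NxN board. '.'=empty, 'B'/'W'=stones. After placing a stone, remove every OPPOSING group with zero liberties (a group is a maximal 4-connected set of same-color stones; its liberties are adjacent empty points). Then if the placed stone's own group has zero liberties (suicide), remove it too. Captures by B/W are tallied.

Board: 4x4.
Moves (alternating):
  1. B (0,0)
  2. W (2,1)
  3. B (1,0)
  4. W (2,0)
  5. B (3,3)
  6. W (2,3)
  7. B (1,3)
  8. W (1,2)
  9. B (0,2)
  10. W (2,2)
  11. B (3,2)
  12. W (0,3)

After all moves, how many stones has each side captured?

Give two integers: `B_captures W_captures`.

Move 1: B@(0,0) -> caps B=0 W=0
Move 2: W@(2,1) -> caps B=0 W=0
Move 3: B@(1,0) -> caps B=0 W=0
Move 4: W@(2,0) -> caps B=0 W=0
Move 5: B@(3,3) -> caps B=0 W=0
Move 6: W@(2,3) -> caps B=0 W=0
Move 7: B@(1,3) -> caps B=0 W=0
Move 8: W@(1,2) -> caps B=0 W=0
Move 9: B@(0,2) -> caps B=0 W=0
Move 10: W@(2,2) -> caps B=0 W=0
Move 11: B@(3,2) -> caps B=0 W=0
Move 12: W@(0,3) -> caps B=0 W=1

Answer: 0 1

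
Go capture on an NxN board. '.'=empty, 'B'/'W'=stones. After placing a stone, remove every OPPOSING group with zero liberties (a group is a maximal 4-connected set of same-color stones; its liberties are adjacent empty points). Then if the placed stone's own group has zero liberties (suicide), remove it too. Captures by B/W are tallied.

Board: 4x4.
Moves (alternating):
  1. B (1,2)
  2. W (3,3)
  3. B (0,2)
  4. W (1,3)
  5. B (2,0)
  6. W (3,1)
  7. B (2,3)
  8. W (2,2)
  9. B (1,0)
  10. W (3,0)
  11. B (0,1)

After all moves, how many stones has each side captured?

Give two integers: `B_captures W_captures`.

Move 1: B@(1,2) -> caps B=0 W=0
Move 2: W@(3,3) -> caps B=0 W=0
Move 3: B@(0,2) -> caps B=0 W=0
Move 4: W@(1,3) -> caps B=0 W=0
Move 5: B@(2,0) -> caps B=0 W=0
Move 6: W@(3,1) -> caps B=0 W=0
Move 7: B@(2,3) -> caps B=0 W=0
Move 8: W@(2,2) -> caps B=0 W=1
Move 9: B@(1,0) -> caps B=0 W=1
Move 10: W@(3,0) -> caps B=0 W=1
Move 11: B@(0,1) -> caps B=0 W=1

Answer: 0 1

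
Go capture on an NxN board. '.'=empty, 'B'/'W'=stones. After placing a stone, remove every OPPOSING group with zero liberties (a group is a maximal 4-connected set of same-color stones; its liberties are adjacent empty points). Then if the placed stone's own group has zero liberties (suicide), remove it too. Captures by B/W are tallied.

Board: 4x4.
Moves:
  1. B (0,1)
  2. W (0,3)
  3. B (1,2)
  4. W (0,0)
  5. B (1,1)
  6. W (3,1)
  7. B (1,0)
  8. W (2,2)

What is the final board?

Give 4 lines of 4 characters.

Move 1: B@(0,1) -> caps B=0 W=0
Move 2: W@(0,3) -> caps B=0 W=0
Move 3: B@(1,2) -> caps B=0 W=0
Move 4: W@(0,0) -> caps B=0 W=0
Move 5: B@(1,1) -> caps B=0 W=0
Move 6: W@(3,1) -> caps B=0 W=0
Move 7: B@(1,0) -> caps B=1 W=0
Move 8: W@(2,2) -> caps B=1 W=0

Answer: .B.W
BBB.
..W.
.W..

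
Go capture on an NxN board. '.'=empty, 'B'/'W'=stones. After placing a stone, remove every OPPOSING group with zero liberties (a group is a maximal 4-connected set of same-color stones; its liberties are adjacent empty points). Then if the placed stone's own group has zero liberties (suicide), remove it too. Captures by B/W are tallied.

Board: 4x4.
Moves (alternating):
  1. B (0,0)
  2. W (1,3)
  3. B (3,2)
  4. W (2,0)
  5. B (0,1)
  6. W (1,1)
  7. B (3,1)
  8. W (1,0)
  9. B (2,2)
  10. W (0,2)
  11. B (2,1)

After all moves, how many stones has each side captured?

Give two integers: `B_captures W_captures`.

Move 1: B@(0,0) -> caps B=0 W=0
Move 2: W@(1,3) -> caps B=0 W=0
Move 3: B@(3,2) -> caps B=0 W=0
Move 4: W@(2,0) -> caps B=0 W=0
Move 5: B@(0,1) -> caps B=0 W=0
Move 6: W@(1,1) -> caps B=0 W=0
Move 7: B@(3,1) -> caps B=0 W=0
Move 8: W@(1,0) -> caps B=0 W=0
Move 9: B@(2,2) -> caps B=0 W=0
Move 10: W@(0,2) -> caps B=0 W=2
Move 11: B@(2,1) -> caps B=0 W=2

Answer: 0 2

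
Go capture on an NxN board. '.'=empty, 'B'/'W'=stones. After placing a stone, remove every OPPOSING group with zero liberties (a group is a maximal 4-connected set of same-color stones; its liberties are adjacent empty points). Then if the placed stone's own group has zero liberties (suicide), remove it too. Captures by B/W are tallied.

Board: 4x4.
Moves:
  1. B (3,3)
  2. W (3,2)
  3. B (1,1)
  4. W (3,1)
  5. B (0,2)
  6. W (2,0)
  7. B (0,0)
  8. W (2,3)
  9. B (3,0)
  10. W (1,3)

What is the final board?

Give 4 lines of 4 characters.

Answer: B.B.
.B.W
W..W
.WW.

Derivation:
Move 1: B@(3,3) -> caps B=0 W=0
Move 2: W@(3,2) -> caps B=0 W=0
Move 3: B@(1,1) -> caps B=0 W=0
Move 4: W@(3,1) -> caps B=0 W=0
Move 5: B@(0,2) -> caps B=0 W=0
Move 6: W@(2,0) -> caps B=0 W=0
Move 7: B@(0,0) -> caps B=0 W=0
Move 8: W@(2,3) -> caps B=0 W=1
Move 9: B@(3,0) -> caps B=0 W=1
Move 10: W@(1,3) -> caps B=0 W=1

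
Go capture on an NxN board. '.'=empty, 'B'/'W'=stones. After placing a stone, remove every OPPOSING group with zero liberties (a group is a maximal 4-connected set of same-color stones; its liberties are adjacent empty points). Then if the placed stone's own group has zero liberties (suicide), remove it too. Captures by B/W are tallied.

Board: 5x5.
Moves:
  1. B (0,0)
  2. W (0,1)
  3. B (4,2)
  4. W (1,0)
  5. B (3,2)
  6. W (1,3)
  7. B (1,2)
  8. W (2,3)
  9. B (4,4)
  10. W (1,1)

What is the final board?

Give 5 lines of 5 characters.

Answer: .W...
WWBW.
...W.
..B..
..B.B

Derivation:
Move 1: B@(0,0) -> caps B=0 W=0
Move 2: W@(0,1) -> caps B=0 W=0
Move 3: B@(4,2) -> caps B=0 W=0
Move 4: W@(1,0) -> caps B=0 W=1
Move 5: B@(3,2) -> caps B=0 W=1
Move 6: W@(1,3) -> caps B=0 W=1
Move 7: B@(1,2) -> caps B=0 W=1
Move 8: W@(2,3) -> caps B=0 W=1
Move 9: B@(4,4) -> caps B=0 W=1
Move 10: W@(1,1) -> caps B=0 W=1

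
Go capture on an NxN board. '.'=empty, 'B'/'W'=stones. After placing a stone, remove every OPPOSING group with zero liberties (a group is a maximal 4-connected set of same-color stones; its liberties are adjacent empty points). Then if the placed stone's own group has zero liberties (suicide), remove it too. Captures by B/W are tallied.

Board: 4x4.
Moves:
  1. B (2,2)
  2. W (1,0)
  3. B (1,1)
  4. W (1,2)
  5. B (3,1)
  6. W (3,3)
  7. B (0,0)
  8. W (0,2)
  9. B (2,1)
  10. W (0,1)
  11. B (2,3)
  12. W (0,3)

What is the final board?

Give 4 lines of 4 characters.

Answer: .WWW
WBW.
.BBB
.B.W

Derivation:
Move 1: B@(2,2) -> caps B=0 W=0
Move 2: W@(1,0) -> caps B=0 W=0
Move 3: B@(1,1) -> caps B=0 W=0
Move 4: W@(1,2) -> caps B=0 W=0
Move 5: B@(3,1) -> caps B=0 W=0
Move 6: W@(3,3) -> caps B=0 W=0
Move 7: B@(0,0) -> caps B=0 W=0
Move 8: W@(0,2) -> caps B=0 W=0
Move 9: B@(2,1) -> caps B=0 W=0
Move 10: W@(0,1) -> caps B=0 W=1
Move 11: B@(2,3) -> caps B=0 W=1
Move 12: W@(0,3) -> caps B=0 W=1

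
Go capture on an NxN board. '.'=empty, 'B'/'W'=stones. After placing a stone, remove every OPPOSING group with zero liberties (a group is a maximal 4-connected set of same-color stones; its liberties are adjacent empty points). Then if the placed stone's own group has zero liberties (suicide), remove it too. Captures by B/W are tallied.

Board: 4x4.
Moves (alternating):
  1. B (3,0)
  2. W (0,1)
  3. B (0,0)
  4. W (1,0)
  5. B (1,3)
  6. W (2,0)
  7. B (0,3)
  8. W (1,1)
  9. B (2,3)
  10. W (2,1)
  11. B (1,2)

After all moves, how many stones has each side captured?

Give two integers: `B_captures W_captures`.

Move 1: B@(3,0) -> caps B=0 W=0
Move 2: W@(0,1) -> caps B=0 W=0
Move 3: B@(0,0) -> caps B=0 W=0
Move 4: W@(1,0) -> caps B=0 W=1
Move 5: B@(1,3) -> caps B=0 W=1
Move 6: W@(2,0) -> caps B=0 W=1
Move 7: B@(0,3) -> caps B=0 W=1
Move 8: W@(1,1) -> caps B=0 W=1
Move 9: B@(2,3) -> caps B=0 W=1
Move 10: W@(2,1) -> caps B=0 W=1
Move 11: B@(1,2) -> caps B=0 W=1

Answer: 0 1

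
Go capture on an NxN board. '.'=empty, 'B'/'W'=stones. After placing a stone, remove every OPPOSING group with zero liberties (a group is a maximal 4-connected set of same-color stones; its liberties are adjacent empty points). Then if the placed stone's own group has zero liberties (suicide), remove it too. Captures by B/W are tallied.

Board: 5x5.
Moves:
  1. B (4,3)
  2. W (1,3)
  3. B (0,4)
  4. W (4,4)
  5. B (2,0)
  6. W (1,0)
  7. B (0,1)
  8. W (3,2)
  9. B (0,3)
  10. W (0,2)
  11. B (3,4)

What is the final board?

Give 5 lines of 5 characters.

Answer: .BWBB
W..W.
B....
..W.B
...B.

Derivation:
Move 1: B@(4,3) -> caps B=0 W=0
Move 2: W@(1,3) -> caps B=0 W=0
Move 3: B@(0,4) -> caps B=0 W=0
Move 4: W@(4,4) -> caps B=0 W=0
Move 5: B@(2,0) -> caps B=0 W=0
Move 6: W@(1,0) -> caps B=0 W=0
Move 7: B@(0,1) -> caps B=0 W=0
Move 8: W@(3,2) -> caps B=0 W=0
Move 9: B@(0,3) -> caps B=0 W=0
Move 10: W@(0,2) -> caps B=0 W=0
Move 11: B@(3,4) -> caps B=1 W=0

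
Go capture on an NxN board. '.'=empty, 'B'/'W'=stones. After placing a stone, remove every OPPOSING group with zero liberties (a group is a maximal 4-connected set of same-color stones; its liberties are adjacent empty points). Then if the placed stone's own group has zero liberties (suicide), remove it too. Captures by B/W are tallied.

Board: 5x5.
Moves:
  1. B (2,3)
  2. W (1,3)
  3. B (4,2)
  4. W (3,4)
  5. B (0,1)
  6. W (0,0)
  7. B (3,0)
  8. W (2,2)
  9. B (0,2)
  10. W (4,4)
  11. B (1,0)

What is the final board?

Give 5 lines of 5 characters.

Answer: .BB..
B..W.
..WB.
B...W
..B.W

Derivation:
Move 1: B@(2,3) -> caps B=0 W=0
Move 2: W@(1,3) -> caps B=0 W=0
Move 3: B@(4,2) -> caps B=0 W=0
Move 4: W@(3,4) -> caps B=0 W=0
Move 5: B@(0,1) -> caps B=0 W=0
Move 6: W@(0,0) -> caps B=0 W=0
Move 7: B@(3,0) -> caps B=0 W=0
Move 8: W@(2,2) -> caps B=0 W=0
Move 9: B@(0,2) -> caps B=0 W=0
Move 10: W@(4,4) -> caps B=0 W=0
Move 11: B@(1,0) -> caps B=1 W=0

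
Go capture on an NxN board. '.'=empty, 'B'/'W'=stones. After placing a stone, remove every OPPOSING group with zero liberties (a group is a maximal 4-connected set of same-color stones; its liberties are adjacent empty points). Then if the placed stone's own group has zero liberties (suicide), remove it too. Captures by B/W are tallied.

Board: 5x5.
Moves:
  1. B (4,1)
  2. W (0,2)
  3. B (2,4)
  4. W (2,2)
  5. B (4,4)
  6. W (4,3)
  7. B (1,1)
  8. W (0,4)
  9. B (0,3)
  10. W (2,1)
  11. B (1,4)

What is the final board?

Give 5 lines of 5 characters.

Move 1: B@(4,1) -> caps B=0 W=0
Move 2: W@(0,2) -> caps B=0 W=0
Move 3: B@(2,4) -> caps B=0 W=0
Move 4: W@(2,2) -> caps B=0 W=0
Move 5: B@(4,4) -> caps B=0 W=0
Move 6: W@(4,3) -> caps B=0 W=0
Move 7: B@(1,1) -> caps B=0 W=0
Move 8: W@(0,4) -> caps B=0 W=0
Move 9: B@(0,3) -> caps B=0 W=0
Move 10: W@(2,1) -> caps B=0 W=0
Move 11: B@(1,4) -> caps B=1 W=0

Answer: ..WB.
.B..B
.WW.B
.....
.B.WB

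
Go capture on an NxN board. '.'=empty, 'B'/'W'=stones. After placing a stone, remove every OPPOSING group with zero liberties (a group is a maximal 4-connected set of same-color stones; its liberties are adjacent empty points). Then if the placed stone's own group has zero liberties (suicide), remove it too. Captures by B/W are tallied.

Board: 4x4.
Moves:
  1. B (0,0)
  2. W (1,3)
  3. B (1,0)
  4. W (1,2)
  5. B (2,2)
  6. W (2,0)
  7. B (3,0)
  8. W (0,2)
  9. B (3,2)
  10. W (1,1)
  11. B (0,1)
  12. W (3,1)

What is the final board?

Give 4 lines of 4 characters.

Answer: ..W.
.WWW
W.B.
.WB.

Derivation:
Move 1: B@(0,0) -> caps B=0 W=0
Move 2: W@(1,3) -> caps B=0 W=0
Move 3: B@(1,0) -> caps B=0 W=0
Move 4: W@(1,2) -> caps B=0 W=0
Move 5: B@(2,2) -> caps B=0 W=0
Move 6: W@(2,0) -> caps B=0 W=0
Move 7: B@(3,0) -> caps B=0 W=0
Move 8: W@(0,2) -> caps B=0 W=0
Move 9: B@(3,2) -> caps B=0 W=0
Move 10: W@(1,1) -> caps B=0 W=0
Move 11: B@(0,1) -> caps B=0 W=0
Move 12: W@(3,1) -> caps B=0 W=1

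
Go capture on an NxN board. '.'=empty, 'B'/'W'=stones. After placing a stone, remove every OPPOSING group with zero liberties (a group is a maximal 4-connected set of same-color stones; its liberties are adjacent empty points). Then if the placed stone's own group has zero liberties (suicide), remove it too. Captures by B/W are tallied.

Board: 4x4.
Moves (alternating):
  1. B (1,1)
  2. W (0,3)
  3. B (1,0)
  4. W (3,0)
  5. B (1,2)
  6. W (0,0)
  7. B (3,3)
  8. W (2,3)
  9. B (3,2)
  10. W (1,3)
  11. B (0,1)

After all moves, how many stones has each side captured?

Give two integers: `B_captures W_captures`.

Move 1: B@(1,1) -> caps B=0 W=0
Move 2: W@(0,3) -> caps B=0 W=0
Move 3: B@(1,0) -> caps B=0 W=0
Move 4: W@(3,0) -> caps B=0 W=0
Move 5: B@(1,2) -> caps B=0 W=0
Move 6: W@(0,0) -> caps B=0 W=0
Move 7: B@(3,3) -> caps B=0 W=0
Move 8: W@(2,3) -> caps B=0 W=0
Move 9: B@(3,2) -> caps B=0 W=0
Move 10: W@(1,3) -> caps B=0 W=0
Move 11: B@(0,1) -> caps B=1 W=0

Answer: 1 0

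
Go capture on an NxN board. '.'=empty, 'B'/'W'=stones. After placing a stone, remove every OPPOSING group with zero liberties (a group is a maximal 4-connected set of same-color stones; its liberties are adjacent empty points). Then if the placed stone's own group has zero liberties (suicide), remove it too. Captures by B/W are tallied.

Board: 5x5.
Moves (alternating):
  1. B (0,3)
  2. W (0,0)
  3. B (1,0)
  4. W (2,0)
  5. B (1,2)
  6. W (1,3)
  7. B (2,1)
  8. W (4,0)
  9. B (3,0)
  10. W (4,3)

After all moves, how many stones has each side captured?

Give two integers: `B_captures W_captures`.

Move 1: B@(0,3) -> caps B=0 W=0
Move 2: W@(0,0) -> caps B=0 W=0
Move 3: B@(1,0) -> caps B=0 W=0
Move 4: W@(2,0) -> caps B=0 W=0
Move 5: B@(1,2) -> caps B=0 W=0
Move 6: W@(1,3) -> caps B=0 W=0
Move 7: B@(2,1) -> caps B=0 W=0
Move 8: W@(4,0) -> caps B=0 W=0
Move 9: B@(3,0) -> caps B=1 W=0
Move 10: W@(4,3) -> caps B=1 W=0

Answer: 1 0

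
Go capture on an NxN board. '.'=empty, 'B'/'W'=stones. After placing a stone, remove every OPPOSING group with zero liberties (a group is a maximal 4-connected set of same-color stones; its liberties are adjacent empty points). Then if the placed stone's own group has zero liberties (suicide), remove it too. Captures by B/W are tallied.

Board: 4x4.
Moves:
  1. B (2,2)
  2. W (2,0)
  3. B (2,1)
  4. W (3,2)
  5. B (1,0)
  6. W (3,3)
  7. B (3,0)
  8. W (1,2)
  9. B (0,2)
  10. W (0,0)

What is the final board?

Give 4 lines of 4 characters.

Answer: W.B.
B.W.
.BB.
B.WW

Derivation:
Move 1: B@(2,2) -> caps B=0 W=0
Move 2: W@(2,0) -> caps B=0 W=0
Move 3: B@(2,1) -> caps B=0 W=0
Move 4: W@(3,2) -> caps B=0 W=0
Move 5: B@(1,0) -> caps B=0 W=0
Move 6: W@(3,3) -> caps B=0 W=0
Move 7: B@(3,0) -> caps B=1 W=0
Move 8: W@(1,2) -> caps B=1 W=0
Move 9: B@(0,2) -> caps B=1 W=0
Move 10: W@(0,0) -> caps B=1 W=0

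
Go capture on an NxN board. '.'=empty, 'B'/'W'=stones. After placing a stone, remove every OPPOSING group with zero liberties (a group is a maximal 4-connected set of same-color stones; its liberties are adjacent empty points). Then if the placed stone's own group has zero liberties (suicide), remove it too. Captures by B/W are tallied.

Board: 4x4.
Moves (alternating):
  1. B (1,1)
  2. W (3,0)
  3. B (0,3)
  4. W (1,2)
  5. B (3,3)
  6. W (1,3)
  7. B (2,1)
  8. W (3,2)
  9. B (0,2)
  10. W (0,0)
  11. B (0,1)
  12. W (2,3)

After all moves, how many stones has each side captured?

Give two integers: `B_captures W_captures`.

Answer: 0 1

Derivation:
Move 1: B@(1,1) -> caps B=0 W=0
Move 2: W@(3,0) -> caps B=0 W=0
Move 3: B@(0,3) -> caps B=0 W=0
Move 4: W@(1,2) -> caps B=0 W=0
Move 5: B@(3,3) -> caps B=0 W=0
Move 6: W@(1,3) -> caps B=0 W=0
Move 7: B@(2,1) -> caps B=0 W=0
Move 8: W@(3,2) -> caps B=0 W=0
Move 9: B@(0,2) -> caps B=0 W=0
Move 10: W@(0,0) -> caps B=0 W=0
Move 11: B@(0,1) -> caps B=0 W=0
Move 12: W@(2,3) -> caps B=0 W=1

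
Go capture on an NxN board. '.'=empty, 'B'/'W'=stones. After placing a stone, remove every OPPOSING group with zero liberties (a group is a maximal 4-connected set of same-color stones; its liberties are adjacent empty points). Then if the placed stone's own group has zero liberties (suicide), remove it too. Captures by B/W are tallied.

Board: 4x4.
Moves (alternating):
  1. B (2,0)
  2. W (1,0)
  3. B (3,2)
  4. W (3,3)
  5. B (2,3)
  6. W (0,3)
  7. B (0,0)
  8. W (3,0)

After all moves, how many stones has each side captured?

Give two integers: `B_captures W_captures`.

Answer: 1 0

Derivation:
Move 1: B@(2,0) -> caps B=0 W=0
Move 2: W@(1,0) -> caps B=0 W=0
Move 3: B@(3,2) -> caps B=0 W=0
Move 4: W@(3,3) -> caps B=0 W=0
Move 5: B@(2,3) -> caps B=1 W=0
Move 6: W@(0,3) -> caps B=1 W=0
Move 7: B@(0,0) -> caps B=1 W=0
Move 8: W@(3,0) -> caps B=1 W=0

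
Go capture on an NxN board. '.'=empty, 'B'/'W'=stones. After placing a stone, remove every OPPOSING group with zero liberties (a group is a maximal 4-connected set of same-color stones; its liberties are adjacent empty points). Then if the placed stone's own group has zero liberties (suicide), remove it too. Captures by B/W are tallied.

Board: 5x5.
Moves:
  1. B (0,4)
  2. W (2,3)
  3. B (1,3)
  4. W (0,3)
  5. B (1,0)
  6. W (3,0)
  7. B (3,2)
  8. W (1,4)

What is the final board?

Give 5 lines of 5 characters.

Answer: ...W.
B..BW
...W.
W.B..
.....

Derivation:
Move 1: B@(0,4) -> caps B=0 W=0
Move 2: W@(2,3) -> caps B=0 W=0
Move 3: B@(1,3) -> caps B=0 W=0
Move 4: W@(0,3) -> caps B=0 W=0
Move 5: B@(1,0) -> caps B=0 W=0
Move 6: W@(3,0) -> caps B=0 W=0
Move 7: B@(3,2) -> caps B=0 W=0
Move 8: W@(1,4) -> caps B=0 W=1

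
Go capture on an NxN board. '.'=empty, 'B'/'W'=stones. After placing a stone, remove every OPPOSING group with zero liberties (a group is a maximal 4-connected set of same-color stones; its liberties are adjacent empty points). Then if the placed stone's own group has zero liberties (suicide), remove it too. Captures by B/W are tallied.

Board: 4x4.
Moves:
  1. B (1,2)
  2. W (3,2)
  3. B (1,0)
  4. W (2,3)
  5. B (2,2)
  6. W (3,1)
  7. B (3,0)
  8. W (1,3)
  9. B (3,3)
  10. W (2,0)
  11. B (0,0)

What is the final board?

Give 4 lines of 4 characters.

Move 1: B@(1,2) -> caps B=0 W=0
Move 2: W@(3,2) -> caps B=0 W=0
Move 3: B@(1,0) -> caps B=0 W=0
Move 4: W@(2,3) -> caps B=0 W=0
Move 5: B@(2,2) -> caps B=0 W=0
Move 6: W@(3,1) -> caps B=0 W=0
Move 7: B@(3,0) -> caps B=0 W=0
Move 8: W@(1,3) -> caps B=0 W=0
Move 9: B@(3,3) -> caps B=0 W=0
Move 10: W@(2,0) -> caps B=0 W=1
Move 11: B@(0,0) -> caps B=0 W=1

Answer: B...
B.BW
W.BW
.WW.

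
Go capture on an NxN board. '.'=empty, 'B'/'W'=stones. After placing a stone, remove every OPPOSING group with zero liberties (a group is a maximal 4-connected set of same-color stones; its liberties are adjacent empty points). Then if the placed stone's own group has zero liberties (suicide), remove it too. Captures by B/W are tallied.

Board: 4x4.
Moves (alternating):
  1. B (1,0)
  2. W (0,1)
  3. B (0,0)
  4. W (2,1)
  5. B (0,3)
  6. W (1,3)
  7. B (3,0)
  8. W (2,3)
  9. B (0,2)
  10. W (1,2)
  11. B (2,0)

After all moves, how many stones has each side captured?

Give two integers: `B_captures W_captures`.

Answer: 0 2

Derivation:
Move 1: B@(1,0) -> caps B=0 W=0
Move 2: W@(0,1) -> caps B=0 W=0
Move 3: B@(0,0) -> caps B=0 W=0
Move 4: W@(2,1) -> caps B=0 W=0
Move 5: B@(0,3) -> caps B=0 W=0
Move 6: W@(1,3) -> caps B=0 W=0
Move 7: B@(3,0) -> caps B=0 W=0
Move 8: W@(2,3) -> caps B=0 W=0
Move 9: B@(0,2) -> caps B=0 W=0
Move 10: W@(1,2) -> caps B=0 W=2
Move 11: B@(2,0) -> caps B=0 W=2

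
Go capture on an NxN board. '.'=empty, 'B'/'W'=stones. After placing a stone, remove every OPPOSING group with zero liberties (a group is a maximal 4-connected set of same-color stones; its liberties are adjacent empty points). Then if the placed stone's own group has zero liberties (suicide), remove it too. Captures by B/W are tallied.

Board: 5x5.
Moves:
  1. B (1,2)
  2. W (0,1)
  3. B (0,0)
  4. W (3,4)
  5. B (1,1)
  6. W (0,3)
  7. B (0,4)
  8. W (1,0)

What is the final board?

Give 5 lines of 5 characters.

Answer: .W.WB
WBB..
.....
....W
.....

Derivation:
Move 1: B@(1,2) -> caps B=0 W=0
Move 2: W@(0,1) -> caps B=0 W=0
Move 3: B@(0,0) -> caps B=0 W=0
Move 4: W@(3,4) -> caps B=0 W=0
Move 5: B@(1,1) -> caps B=0 W=0
Move 6: W@(0,3) -> caps B=0 W=0
Move 7: B@(0,4) -> caps B=0 W=0
Move 8: W@(1,0) -> caps B=0 W=1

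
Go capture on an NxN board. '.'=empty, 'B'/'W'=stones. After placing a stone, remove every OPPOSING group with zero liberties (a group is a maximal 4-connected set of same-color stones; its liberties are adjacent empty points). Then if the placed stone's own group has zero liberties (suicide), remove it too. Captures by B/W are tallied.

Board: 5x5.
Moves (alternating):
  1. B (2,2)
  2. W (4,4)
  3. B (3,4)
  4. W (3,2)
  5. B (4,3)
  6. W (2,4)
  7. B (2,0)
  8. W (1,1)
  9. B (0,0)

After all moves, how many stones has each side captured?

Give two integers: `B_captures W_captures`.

Answer: 1 0

Derivation:
Move 1: B@(2,2) -> caps B=0 W=0
Move 2: W@(4,4) -> caps B=0 W=0
Move 3: B@(3,4) -> caps B=0 W=0
Move 4: W@(3,2) -> caps B=0 W=0
Move 5: B@(4,3) -> caps B=1 W=0
Move 6: W@(2,4) -> caps B=1 W=0
Move 7: B@(2,0) -> caps B=1 W=0
Move 8: W@(1,1) -> caps B=1 W=0
Move 9: B@(0,0) -> caps B=1 W=0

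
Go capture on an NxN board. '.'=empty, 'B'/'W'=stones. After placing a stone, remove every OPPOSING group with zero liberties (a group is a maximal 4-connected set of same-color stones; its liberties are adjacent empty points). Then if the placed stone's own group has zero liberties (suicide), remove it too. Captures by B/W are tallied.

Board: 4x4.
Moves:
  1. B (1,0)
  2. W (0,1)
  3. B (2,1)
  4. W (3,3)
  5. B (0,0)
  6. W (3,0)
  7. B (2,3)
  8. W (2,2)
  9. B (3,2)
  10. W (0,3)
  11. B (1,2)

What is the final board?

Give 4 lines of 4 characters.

Answer: BW.W
B.B.
.B.B
W.B.

Derivation:
Move 1: B@(1,0) -> caps B=0 W=0
Move 2: W@(0,1) -> caps B=0 W=0
Move 3: B@(2,1) -> caps B=0 W=0
Move 4: W@(3,3) -> caps B=0 W=0
Move 5: B@(0,0) -> caps B=0 W=0
Move 6: W@(3,0) -> caps B=0 W=0
Move 7: B@(2,3) -> caps B=0 W=0
Move 8: W@(2,2) -> caps B=0 W=0
Move 9: B@(3,2) -> caps B=1 W=0
Move 10: W@(0,3) -> caps B=1 W=0
Move 11: B@(1,2) -> caps B=2 W=0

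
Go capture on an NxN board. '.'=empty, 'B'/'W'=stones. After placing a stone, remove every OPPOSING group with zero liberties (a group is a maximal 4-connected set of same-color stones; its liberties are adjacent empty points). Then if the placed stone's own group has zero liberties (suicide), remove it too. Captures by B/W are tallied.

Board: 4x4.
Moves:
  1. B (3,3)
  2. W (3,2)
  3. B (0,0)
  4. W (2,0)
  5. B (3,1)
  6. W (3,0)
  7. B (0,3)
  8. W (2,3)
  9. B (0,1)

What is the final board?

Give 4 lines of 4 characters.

Answer: BB.B
....
W..W
WBW.

Derivation:
Move 1: B@(3,3) -> caps B=0 W=0
Move 2: W@(3,2) -> caps B=0 W=0
Move 3: B@(0,0) -> caps B=0 W=0
Move 4: W@(2,0) -> caps B=0 W=0
Move 5: B@(3,1) -> caps B=0 W=0
Move 6: W@(3,0) -> caps B=0 W=0
Move 7: B@(0,3) -> caps B=0 W=0
Move 8: W@(2,3) -> caps B=0 W=1
Move 9: B@(0,1) -> caps B=0 W=1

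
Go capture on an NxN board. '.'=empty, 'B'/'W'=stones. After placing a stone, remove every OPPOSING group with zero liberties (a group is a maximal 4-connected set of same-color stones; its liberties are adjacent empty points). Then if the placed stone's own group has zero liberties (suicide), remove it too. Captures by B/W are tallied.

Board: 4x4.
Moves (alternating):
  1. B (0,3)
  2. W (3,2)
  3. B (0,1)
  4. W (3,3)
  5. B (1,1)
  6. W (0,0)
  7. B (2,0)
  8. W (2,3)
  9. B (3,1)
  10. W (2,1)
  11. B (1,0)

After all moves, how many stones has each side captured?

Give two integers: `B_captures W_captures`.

Move 1: B@(0,3) -> caps B=0 W=0
Move 2: W@(3,2) -> caps B=0 W=0
Move 3: B@(0,1) -> caps B=0 W=0
Move 4: W@(3,3) -> caps B=0 W=0
Move 5: B@(1,1) -> caps B=0 W=0
Move 6: W@(0,0) -> caps B=0 W=0
Move 7: B@(2,0) -> caps B=0 W=0
Move 8: W@(2,3) -> caps B=0 W=0
Move 9: B@(3,1) -> caps B=0 W=0
Move 10: W@(2,1) -> caps B=0 W=0
Move 11: B@(1,0) -> caps B=1 W=0

Answer: 1 0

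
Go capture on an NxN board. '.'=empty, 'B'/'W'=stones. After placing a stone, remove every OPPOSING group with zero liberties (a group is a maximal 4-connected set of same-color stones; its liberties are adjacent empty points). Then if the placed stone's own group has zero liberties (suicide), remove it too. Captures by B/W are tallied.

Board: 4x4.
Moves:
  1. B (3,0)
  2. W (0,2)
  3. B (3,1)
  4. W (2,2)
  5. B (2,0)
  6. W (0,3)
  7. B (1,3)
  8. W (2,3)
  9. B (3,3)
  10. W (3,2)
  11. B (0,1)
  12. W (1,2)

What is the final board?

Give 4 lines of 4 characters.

Move 1: B@(3,0) -> caps B=0 W=0
Move 2: W@(0,2) -> caps B=0 W=0
Move 3: B@(3,1) -> caps B=0 W=0
Move 4: W@(2,2) -> caps B=0 W=0
Move 5: B@(2,0) -> caps B=0 W=0
Move 6: W@(0,3) -> caps B=0 W=0
Move 7: B@(1,3) -> caps B=0 W=0
Move 8: W@(2,3) -> caps B=0 W=0
Move 9: B@(3,3) -> caps B=0 W=0
Move 10: W@(3,2) -> caps B=0 W=1
Move 11: B@(0,1) -> caps B=0 W=1
Move 12: W@(1,2) -> caps B=0 W=2

Answer: .BWW
..W.
B.WW
BBW.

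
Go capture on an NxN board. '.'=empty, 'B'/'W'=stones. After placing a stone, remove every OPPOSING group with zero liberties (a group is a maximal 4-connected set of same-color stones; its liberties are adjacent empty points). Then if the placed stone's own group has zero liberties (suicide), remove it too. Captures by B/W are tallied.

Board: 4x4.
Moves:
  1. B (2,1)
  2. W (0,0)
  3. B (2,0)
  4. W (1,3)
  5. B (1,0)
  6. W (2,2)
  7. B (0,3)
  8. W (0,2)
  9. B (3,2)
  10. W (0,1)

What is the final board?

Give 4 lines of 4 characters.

Move 1: B@(2,1) -> caps B=0 W=0
Move 2: W@(0,0) -> caps B=0 W=0
Move 3: B@(2,0) -> caps B=0 W=0
Move 4: W@(1,3) -> caps B=0 W=0
Move 5: B@(1,0) -> caps B=0 W=0
Move 6: W@(2,2) -> caps B=0 W=0
Move 7: B@(0,3) -> caps B=0 W=0
Move 8: W@(0,2) -> caps B=0 W=1
Move 9: B@(3,2) -> caps B=0 W=1
Move 10: W@(0,1) -> caps B=0 W=1

Answer: WWW.
B..W
BBW.
..B.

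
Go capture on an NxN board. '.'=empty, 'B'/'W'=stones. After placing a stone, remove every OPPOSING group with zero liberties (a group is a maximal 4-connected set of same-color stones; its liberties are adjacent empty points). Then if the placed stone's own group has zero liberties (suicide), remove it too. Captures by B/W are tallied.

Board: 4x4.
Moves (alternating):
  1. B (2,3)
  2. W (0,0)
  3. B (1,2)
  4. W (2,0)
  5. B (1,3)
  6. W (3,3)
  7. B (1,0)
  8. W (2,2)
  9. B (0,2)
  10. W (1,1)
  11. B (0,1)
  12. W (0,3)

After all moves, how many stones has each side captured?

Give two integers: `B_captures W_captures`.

Move 1: B@(2,3) -> caps B=0 W=0
Move 2: W@(0,0) -> caps B=0 W=0
Move 3: B@(1,2) -> caps B=0 W=0
Move 4: W@(2,0) -> caps B=0 W=0
Move 5: B@(1,3) -> caps B=0 W=0
Move 6: W@(3,3) -> caps B=0 W=0
Move 7: B@(1,0) -> caps B=0 W=0
Move 8: W@(2,2) -> caps B=0 W=0
Move 9: B@(0,2) -> caps B=0 W=0
Move 10: W@(1,1) -> caps B=0 W=1
Move 11: B@(0,1) -> caps B=0 W=1
Move 12: W@(0,3) -> caps B=0 W=6

Answer: 0 6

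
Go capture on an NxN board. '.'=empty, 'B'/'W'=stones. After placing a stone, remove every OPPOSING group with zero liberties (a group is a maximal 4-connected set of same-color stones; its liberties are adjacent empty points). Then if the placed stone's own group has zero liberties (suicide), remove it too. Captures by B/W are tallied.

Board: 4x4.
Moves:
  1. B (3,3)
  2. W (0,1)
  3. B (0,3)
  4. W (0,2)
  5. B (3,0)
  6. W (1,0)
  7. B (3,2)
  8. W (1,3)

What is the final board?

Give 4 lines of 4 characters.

Move 1: B@(3,3) -> caps B=0 W=0
Move 2: W@(0,1) -> caps B=0 W=0
Move 3: B@(0,3) -> caps B=0 W=0
Move 4: W@(0,2) -> caps B=0 W=0
Move 5: B@(3,0) -> caps B=0 W=0
Move 6: W@(1,0) -> caps B=0 W=0
Move 7: B@(3,2) -> caps B=0 W=0
Move 8: W@(1,3) -> caps B=0 W=1

Answer: .WW.
W..W
....
B.BB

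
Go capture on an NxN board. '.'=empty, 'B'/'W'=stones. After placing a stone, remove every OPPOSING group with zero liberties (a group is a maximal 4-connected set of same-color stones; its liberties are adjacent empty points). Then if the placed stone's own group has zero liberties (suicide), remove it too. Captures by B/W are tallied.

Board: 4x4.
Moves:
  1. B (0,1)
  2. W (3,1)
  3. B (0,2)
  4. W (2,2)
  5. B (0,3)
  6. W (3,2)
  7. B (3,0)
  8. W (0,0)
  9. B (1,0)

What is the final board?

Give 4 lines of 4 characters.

Move 1: B@(0,1) -> caps B=0 W=0
Move 2: W@(3,1) -> caps B=0 W=0
Move 3: B@(0,2) -> caps B=0 W=0
Move 4: W@(2,2) -> caps B=0 W=0
Move 5: B@(0,3) -> caps B=0 W=0
Move 6: W@(3,2) -> caps B=0 W=0
Move 7: B@(3,0) -> caps B=0 W=0
Move 8: W@(0,0) -> caps B=0 W=0
Move 9: B@(1,0) -> caps B=1 W=0

Answer: .BBB
B...
..W.
BWW.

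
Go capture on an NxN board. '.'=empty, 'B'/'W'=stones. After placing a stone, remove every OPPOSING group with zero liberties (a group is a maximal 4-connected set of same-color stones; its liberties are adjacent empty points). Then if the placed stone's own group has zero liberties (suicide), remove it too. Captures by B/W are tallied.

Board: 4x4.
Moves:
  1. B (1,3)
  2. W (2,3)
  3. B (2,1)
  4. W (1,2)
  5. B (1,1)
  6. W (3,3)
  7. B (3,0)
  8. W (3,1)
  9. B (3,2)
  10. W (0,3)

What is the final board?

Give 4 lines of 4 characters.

Answer: ...W
.BW.
.B.W
B.BW

Derivation:
Move 1: B@(1,3) -> caps B=0 W=0
Move 2: W@(2,3) -> caps B=0 W=0
Move 3: B@(2,1) -> caps B=0 W=0
Move 4: W@(1,2) -> caps B=0 W=0
Move 5: B@(1,1) -> caps B=0 W=0
Move 6: W@(3,3) -> caps B=0 W=0
Move 7: B@(3,0) -> caps B=0 W=0
Move 8: W@(3,1) -> caps B=0 W=0
Move 9: B@(3,2) -> caps B=1 W=0
Move 10: W@(0,3) -> caps B=1 W=1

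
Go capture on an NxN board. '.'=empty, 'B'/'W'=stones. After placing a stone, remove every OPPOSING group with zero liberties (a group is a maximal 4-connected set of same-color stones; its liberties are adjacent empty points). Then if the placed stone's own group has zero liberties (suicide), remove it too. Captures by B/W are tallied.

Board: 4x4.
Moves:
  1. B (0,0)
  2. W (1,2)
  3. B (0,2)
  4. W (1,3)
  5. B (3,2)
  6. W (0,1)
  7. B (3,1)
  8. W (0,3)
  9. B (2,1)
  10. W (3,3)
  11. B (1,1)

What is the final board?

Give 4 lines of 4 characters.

Answer: BW.W
.BWW
.B..
.BBW

Derivation:
Move 1: B@(0,0) -> caps B=0 W=0
Move 2: W@(1,2) -> caps B=0 W=0
Move 3: B@(0,2) -> caps B=0 W=0
Move 4: W@(1,3) -> caps B=0 W=0
Move 5: B@(3,2) -> caps B=0 W=0
Move 6: W@(0,1) -> caps B=0 W=0
Move 7: B@(3,1) -> caps B=0 W=0
Move 8: W@(0,3) -> caps B=0 W=1
Move 9: B@(2,1) -> caps B=0 W=1
Move 10: W@(3,3) -> caps B=0 W=1
Move 11: B@(1,1) -> caps B=0 W=1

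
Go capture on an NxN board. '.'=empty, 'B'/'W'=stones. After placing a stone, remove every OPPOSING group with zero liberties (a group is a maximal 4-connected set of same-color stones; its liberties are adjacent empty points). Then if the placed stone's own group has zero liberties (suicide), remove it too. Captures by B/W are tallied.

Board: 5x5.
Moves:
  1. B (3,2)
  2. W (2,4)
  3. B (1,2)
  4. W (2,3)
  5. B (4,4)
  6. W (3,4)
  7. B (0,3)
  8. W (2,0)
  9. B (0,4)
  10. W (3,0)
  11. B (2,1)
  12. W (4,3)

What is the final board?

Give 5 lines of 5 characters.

Answer: ...BB
..B..
WB.WW
W.B.W
...W.

Derivation:
Move 1: B@(3,2) -> caps B=0 W=0
Move 2: W@(2,4) -> caps B=0 W=0
Move 3: B@(1,2) -> caps B=0 W=0
Move 4: W@(2,3) -> caps B=0 W=0
Move 5: B@(4,4) -> caps B=0 W=0
Move 6: W@(3,4) -> caps B=0 W=0
Move 7: B@(0,3) -> caps B=0 W=0
Move 8: W@(2,0) -> caps B=0 W=0
Move 9: B@(0,4) -> caps B=0 W=0
Move 10: W@(3,0) -> caps B=0 W=0
Move 11: B@(2,1) -> caps B=0 W=0
Move 12: W@(4,3) -> caps B=0 W=1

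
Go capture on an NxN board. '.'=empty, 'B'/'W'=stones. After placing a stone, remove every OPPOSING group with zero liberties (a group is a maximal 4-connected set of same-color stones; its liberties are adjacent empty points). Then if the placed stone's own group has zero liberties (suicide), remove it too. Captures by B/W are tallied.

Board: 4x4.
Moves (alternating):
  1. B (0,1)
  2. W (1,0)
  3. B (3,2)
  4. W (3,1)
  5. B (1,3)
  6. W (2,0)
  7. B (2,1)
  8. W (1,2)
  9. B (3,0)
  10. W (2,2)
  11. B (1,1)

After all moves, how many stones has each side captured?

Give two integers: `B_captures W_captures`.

Move 1: B@(0,1) -> caps B=0 W=0
Move 2: W@(1,0) -> caps B=0 W=0
Move 3: B@(3,2) -> caps B=0 W=0
Move 4: W@(3,1) -> caps B=0 W=0
Move 5: B@(1,3) -> caps B=0 W=0
Move 6: W@(2,0) -> caps B=0 W=0
Move 7: B@(2,1) -> caps B=0 W=0
Move 8: W@(1,2) -> caps B=0 W=0
Move 9: B@(3,0) -> caps B=1 W=0
Move 10: W@(2,2) -> caps B=1 W=0
Move 11: B@(1,1) -> caps B=1 W=0

Answer: 1 0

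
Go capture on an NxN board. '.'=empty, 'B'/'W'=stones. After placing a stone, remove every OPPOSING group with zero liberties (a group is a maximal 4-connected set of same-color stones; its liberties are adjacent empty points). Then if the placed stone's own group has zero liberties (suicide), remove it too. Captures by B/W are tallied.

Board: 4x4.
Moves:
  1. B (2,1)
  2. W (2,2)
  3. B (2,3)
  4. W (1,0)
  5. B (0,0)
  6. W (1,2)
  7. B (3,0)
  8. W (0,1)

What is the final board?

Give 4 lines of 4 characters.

Answer: .W..
W.W.
.BWB
B...

Derivation:
Move 1: B@(2,1) -> caps B=0 W=0
Move 2: W@(2,2) -> caps B=0 W=0
Move 3: B@(2,3) -> caps B=0 W=0
Move 4: W@(1,0) -> caps B=0 W=0
Move 5: B@(0,0) -> caps B=0 W=0
Move 6: W@(1,2) -> caps B=0 W=0
Move 7: B@(3,0) -> caps B=0 W=0
Move 8: W@(0,1) -> caps B=0 W=1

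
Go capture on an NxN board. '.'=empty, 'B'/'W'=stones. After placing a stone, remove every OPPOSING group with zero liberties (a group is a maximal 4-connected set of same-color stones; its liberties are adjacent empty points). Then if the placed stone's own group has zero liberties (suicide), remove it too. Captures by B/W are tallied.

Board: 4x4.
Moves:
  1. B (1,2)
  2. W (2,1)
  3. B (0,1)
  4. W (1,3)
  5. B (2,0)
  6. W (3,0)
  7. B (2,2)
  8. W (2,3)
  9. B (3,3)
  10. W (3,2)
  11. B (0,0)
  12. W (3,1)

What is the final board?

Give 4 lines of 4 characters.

Move 1: B@(1,2) -> caps B=0 W=0
Move 2: W@(2,1) -> caps B=0 W=0
Move 3: B@(0,1) -> caps B=0 W=0
Move 4: W@(1,3) -> caps B=0 W=0
Move 5: B@(2,0) -> caps B=0 W=0
Move 6: W@(3,0) -> caps B=0 W=0
Move 7: B@(2,2) -> caps B=0 W=0
Move 8: W@(2,3) -> caps B=0 W=0
Move 9: B@(3,3) -> caps B=0 W=0
Move 10: W@(3,2) -> caps B=0 W=1
Move 11: B@(0,0) -> caps B=0 W=1
Move 12: W@(3,1) -> caps B=0 W=1

Answer: BB..
..BW
BWBW
WWW.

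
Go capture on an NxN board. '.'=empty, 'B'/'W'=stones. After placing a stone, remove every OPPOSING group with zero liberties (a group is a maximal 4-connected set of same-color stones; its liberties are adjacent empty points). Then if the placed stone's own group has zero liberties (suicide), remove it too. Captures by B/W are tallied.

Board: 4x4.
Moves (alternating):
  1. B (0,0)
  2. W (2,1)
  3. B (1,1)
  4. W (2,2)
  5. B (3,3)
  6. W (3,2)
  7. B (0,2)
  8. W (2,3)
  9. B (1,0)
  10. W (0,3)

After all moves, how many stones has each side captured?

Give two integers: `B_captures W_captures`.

Answer: 0 1

Derivation:
Move 1: B@(0,0) -> caps B=0 W=0
Move 2: W@(2,1) -> caps B=0 W=0
Move 3: B@(1,1) -> caps B=0 W=0
Move 4: W@(2,2) -> caps B=0 W=0
Move 5: B@(3,3) -> caps B=0 W=0
Move 6: W@(3,2) -> caps B=0 W=0
Move 7: B@(0,2) -> caps B=0 W=0
Move 8: W@(2,3) -> caps B=0 W=1
Move 9: B@(1,0) -> caps B=0 W=1
Move 10: W@(0,3) -> caps B=0 W=1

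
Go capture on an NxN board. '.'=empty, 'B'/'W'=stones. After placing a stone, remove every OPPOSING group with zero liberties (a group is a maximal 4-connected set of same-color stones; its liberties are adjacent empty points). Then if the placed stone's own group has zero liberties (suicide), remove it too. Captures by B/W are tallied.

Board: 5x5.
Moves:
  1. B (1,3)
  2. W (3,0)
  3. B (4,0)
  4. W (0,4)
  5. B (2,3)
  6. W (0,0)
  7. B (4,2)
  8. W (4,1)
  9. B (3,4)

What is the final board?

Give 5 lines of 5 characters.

Move 1: B@(1,3) -> caps B=0 W=0
Move 2: W@(3,0) -> caps B=0 W=0
Move 3: B@(4,0) -> caps B=0 W=0
Move 4: W@(0,4) -> caps B=0 W=0
Move 5: B@(2,3) -> caps B=0 W=0
Move 6: W@(0,0) -> caps B=0 W=0
Move 7: B@(4,2) -> caps B=0 W=0
Move 8: W@(4,1) -> caps B=0 W=1
Move 9: B@(3,4) -> caps B=0 W=1

Answer: W...W
...B.
...B.
W...B
.WB..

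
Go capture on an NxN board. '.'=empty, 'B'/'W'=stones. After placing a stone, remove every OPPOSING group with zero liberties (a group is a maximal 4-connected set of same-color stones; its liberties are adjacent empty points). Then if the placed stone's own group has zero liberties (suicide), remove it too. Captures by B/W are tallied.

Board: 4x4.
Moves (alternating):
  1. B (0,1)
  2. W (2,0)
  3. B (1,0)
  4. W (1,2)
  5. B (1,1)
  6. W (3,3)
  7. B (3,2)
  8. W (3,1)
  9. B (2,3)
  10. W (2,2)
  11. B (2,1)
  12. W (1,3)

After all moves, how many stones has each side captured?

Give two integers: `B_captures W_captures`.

Move 1: B@(0,1) -> caps B=0 W=0
Move 2: W@(2,0) -> caps B=0 W=0
Move 3: B@(1,0) -> caps B=0 W=0
Move 4: W@(1,2) -> caps B=0 W=0
Move 5: B@(1,1) -> caps B=0 W=0
Move 6: W@(3,3) -> caps B=0 W=0
Move 7: B@(3,2) -> caps B=0 W=0
Move 8: W@(3,1) -> caps B=0 W=0
Move 9: B@(2,3) -> caps B=1 W=0
Move 10: W@(2,2) -> caps B=1 W=0
Move 11: B@(2,1) -> caps B=1 W=0
Move 12: W@(1,3) -> caps B=1 W=0

Answer: 1 0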